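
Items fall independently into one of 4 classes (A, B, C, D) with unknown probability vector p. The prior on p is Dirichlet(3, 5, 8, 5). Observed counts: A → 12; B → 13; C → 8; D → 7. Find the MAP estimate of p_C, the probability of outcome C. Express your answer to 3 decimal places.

MAP estimate of p_C = 0.263

The posterior is Dirichlet(αᵢ + nᵢ) = Dirichlet(15, 18, 16, 12).
For a Dirichlet(a₁,…,a_K) with all aᵢ > 1, the mode has j-th component (aⱼ − 1)/(Σaᵢ − K).
Here Σaᵢ = 61 and K = 4, so p_C = (16 − 1)/(61 − 4) = 15/57 ≈ 0.263.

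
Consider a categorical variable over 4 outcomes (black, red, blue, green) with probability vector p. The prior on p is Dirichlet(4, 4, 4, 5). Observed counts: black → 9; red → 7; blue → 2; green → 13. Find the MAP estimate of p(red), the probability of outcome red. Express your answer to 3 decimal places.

The posterior is Dirichlet(αᵢ + nᵢ) = Dirichlet(13, 11, 6, 18).
For a Dirichlet(a₁,…,a_K) with all aᵢ > 1, the mode has j-th component (aⱼ − 1)/(Σaᵢ − K).
Here Σaᵢ = 48 and K = 4, so p(red) = (11 − 1)/(48 − 4) = 10/44 ≈ 0.227.

MAP estimate of p(red) = 0.227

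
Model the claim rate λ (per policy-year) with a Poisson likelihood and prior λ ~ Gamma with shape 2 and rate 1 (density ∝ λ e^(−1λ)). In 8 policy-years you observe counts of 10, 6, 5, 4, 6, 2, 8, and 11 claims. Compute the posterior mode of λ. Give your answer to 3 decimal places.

λ̂_MAP = 5.889

Σxᵢ = 10+6+5+4+6+2+8+11 = 52, with n = 8.
Posterior ∝ λe^(−1λ) · λ^52e^(−8λ) = λ^53e^(−9λ), i.e. Gamma(shape=54, rate=9).
The mode of a Gamma(a, b) with a ≥ 1 (shape–rate) is (a−1)/b = 53/9 ≈ 5.889.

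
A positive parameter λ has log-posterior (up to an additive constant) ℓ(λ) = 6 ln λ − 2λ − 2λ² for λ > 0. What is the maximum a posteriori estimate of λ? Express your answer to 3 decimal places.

ℓ'(λ) = 6/λ − 2 − 4λ. Setting this to zero and multiplying by λ: 4λ² + 2λ − 6 = 0.
λ = (−2 + √(2² + 4·4·6)) / (2·4) = (−2 + √100) / 8 = (−2 + 10)/8 = 1.
ℓ''(λ) = −6/λ² − 4 < 0, confirming a maximum.

λ̂_MAP = 1.000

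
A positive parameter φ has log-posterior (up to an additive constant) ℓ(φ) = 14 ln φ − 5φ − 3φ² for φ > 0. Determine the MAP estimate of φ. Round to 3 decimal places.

φ̂_MAP = 1.167

ℓ'(φ) = 14/φ − 5 − 6φ. Setting this to zero and multiplying by φ: 6φ² + 5φ − 14 = 0.
φ = (−5 + √(5² + 4·6·14)) / (2·6) = (−5 + √361) / 12 = (−5 + 19)/12 = 7/6.
ℓ''(φ) = −14/φ² − 6 < 0, confirming a maximum.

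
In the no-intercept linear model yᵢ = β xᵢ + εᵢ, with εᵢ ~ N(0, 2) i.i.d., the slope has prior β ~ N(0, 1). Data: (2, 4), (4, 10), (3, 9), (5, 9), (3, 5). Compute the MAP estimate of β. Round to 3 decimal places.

log p(β | y) = −Σ(yᵢ − βxᵢ)²/(2·2) − β²/(2·1) + const.
Setting the derivative to zero: Σxᵢ(yᵢ − βxᵢ)/2 − β/1 = 0, so β = Σxᵢyᵢ / (Σxᵢ² + σ²/τ²).
Σxᵢyᵢ = 2·4 + 4·10 + 3·9 + 5·9 + 3·5 = 135; Σxᵢ² = 63; σ²/τ² = 2.
β̂_MAP = 135 / (63 + 2) = 135/65 ≈ 2.077.

β̂_MAP = 2.077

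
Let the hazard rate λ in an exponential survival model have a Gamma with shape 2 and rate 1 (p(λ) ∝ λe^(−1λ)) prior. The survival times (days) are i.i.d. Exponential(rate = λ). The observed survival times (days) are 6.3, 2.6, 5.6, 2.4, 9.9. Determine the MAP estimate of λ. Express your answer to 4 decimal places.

λ̂_MAP = 0.2158

The Exponential(rate=λ) likelihood is ∝ λ^n e^(−λΣtᵢ). Here n = 5 and Σtᵢ = 6.3 + 2.6 + 5.6 + 2.4 + 9.9 = 26.8.
Posterior ∝ λe^(−1λ) · λ^5e^(−26.8λ) = λ^6e^(−27.8λ), i.e. Gamma(7, 27.8).
Mode = (a−1)/b = 6/27.8 ≈ 0.2158.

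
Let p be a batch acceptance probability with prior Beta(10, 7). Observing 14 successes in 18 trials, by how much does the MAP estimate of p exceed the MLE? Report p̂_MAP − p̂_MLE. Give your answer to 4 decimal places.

MAP − MLE = -0.0808

Posterior is Beta(24, 11); MAP = (24−1)/(35−2) = 23/33 ≈ 0.69697.
MLE ignores the prior: p̂_MLE = k/n = 14/18 ≈ 0.77778.
Difference = 23/33 − 14/18 = -8/99 ≈ -0.0808.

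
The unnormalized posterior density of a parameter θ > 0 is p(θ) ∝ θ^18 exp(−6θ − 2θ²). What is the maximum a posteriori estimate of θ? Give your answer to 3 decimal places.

θ̂_MAP = 1.500

ℓ'(θ) = 18/θ − 6 − 4θ. Setting this to zero and multiplying by θ: 4θ² + 6θ − 18 = 0.
θ = (−6 + √(6² + 4·4·18)) / (2·4) = (−6 + √324) / 8 = (−6 + 18)/8 = 3/2.
ℓ''(θ) = −18/θ² − 4 < 0, confirming a maximum.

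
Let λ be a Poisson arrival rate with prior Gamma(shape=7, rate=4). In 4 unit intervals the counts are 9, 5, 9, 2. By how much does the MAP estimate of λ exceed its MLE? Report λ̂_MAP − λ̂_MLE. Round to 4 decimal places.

MAP − MLE = -2.3750

Σxᵢ = 25. Posterior is Gamma(32, 8); MAP = (32−1)/8 = 31/8 ≈ 3.87500.
MLE = x̄ = 25/4 ≈ 6.25000.
Difference = 31/8 − 25/4 = -19/8 ≈ -2.3750.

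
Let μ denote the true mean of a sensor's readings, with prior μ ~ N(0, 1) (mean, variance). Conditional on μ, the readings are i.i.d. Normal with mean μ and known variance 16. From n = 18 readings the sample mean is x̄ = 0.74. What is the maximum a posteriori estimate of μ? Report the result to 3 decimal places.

n = 18, x̄ = 0.74.
For a Normal prior and Normal likelihood with known variance, the posterior is Normal; its mode equals its mean, the precision-weighted average.
Prior precision 1/σ₀² = 1/1 = 1; data precision n/σ² = 18/16 = 1.125.
μ̂ = (1·0 + 1.125·0.74) / (1 + 1.125) = 0.8325/2.125 = 333/850 ≈ 0.392.

μ̂_MAP = 0.392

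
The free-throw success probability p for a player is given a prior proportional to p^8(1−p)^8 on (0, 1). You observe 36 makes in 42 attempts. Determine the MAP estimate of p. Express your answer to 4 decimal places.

p̂_MAP = 0.7586

The prior density ∝ p^8(1−p)^8 is the kernel of Beta(9, 9).
Data: 36 successes in 42 trials. The binomial likelihood contributes p^36(1−p)^6, so the posterior is Beta(9+36, 9+6) = Beta(45, 15).
For Beta(a, b) with a, b > 1 the mode is (a−1)/(a+b−2) = 44/58 ≈ 0.7586.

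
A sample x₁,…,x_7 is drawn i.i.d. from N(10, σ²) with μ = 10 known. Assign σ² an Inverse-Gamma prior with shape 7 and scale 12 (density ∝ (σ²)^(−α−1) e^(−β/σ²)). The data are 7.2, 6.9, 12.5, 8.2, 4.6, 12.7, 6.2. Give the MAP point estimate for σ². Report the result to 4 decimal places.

Sum of squared deviations about the known mean: SS = (7.2−10)² + (6.9−10)² + (12.5−10)² + (8.2−10)² + (4.6−10)² + (12.7−10)² + (6.2−10)² = 77.83.
The Normal likelihood contributes (σ²)^(−n/2) exp(−SS/(2σ²)), so the posterior is Inverse-Gamma(α + n/2, β + SS/2) = Inverse-Gamma(10.5, 50.915).
The mode of Inverse-Gamma(a, b) is b/(a+1) = 50.915/11.5 ≈ 4.4274.

σ̂²_MAP = 4.4274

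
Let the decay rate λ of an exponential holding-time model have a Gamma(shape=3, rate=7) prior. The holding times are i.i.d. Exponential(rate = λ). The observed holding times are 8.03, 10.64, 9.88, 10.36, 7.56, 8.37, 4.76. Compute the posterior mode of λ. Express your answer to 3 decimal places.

λ̂_MAP = 0.135

The Exponential(rate=λ) likelihood is ∝ λ^n e^(−λΣtᵢ). Here n = 7 and Σtᵢ = 8.03 + 10.64 + 9.88 + 10.36 + 7.56 + 8.37 + 4.76 = 59.60.
Posterior ∝ λ^2e^(−7λ) · λ^7e^(−59.60λ) = λ^9e^(−66.60λ), i.e. Gamma(10, 66.60).
Mode = (a−1)/b = 9/66.60 ≈ 0.135.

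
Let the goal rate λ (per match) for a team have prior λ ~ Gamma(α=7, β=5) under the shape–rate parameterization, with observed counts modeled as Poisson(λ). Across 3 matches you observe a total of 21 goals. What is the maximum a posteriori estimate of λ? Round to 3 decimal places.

Σxᵢ = 21, n = 3.
Posterior ∝ λ^6e^(−5λ) · λ^21e^(−3λ) = λ^27e^(−8λ), i.e. Gamma(shape=28, rate=8).
The mode of a Gamma(a, b) with a ≥ 1 (shape–rate) is (a−1)/b = 27/8 ≈ 3.375.

λ̂_MAP = 3.375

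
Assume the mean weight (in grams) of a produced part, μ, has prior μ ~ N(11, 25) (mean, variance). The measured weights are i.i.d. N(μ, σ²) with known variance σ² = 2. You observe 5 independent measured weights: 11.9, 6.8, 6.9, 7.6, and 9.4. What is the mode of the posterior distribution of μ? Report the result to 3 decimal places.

μ̂_MAP = 8.559

n = 5; x̄ = (11.9 + 6.8 + 6.9 + 7.6 + 9.4)/5 = 42.6/5 = 8.52.
For a Normal prior and Normal likelihood with known variance, the posterior is Normal; its mode equals its mean, the precision-weighted average.
Prior precision 1/σ₀² = 1/25 = 0.04; data precision n/σ² = 5/2 = 2.5.
μ̂ = (0.04·11 + 2.5·8.52) / (0.04 + 2.5) = 21.74/2.54 = 1087/127 ≈ 8.559.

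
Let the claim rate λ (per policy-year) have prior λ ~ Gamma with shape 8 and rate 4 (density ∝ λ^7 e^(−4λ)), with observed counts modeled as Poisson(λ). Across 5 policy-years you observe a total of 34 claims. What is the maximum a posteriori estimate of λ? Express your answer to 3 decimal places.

Σxᵢ = 34, n = 5.
Posterior ∝ λ^7e^(−4λ) · λ^34e^(−5λ) = λ^41e^(−9λ), i.e. Gamma(shape=42, rate=9).
The mode of a Gamma(a, b) with a ≥ 1 (shape–rate) is (a−1)/b = 41/9 ≈ 4.556.

λ̂_MAP = 4.556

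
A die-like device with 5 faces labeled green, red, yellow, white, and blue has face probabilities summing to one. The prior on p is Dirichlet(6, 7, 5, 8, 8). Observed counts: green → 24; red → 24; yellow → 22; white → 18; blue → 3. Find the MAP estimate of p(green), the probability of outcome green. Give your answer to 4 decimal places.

MAP estimate of p(green) = 0.2417

The posterior is Dirichlet(αᵢ + nᵢ) = Dirichlet(30, 31, 27, 26, 11).
For a Dirichlet(a₁,…,a_K) with all aᵢ > 1, the mode has j-th component (aⱼ − 1)/(Σaᵢ − K).
Here Σaᵢ = 125 and K = 5, so p(green) = (30 − 1)/(125 − 5) = 29/120 ≈ 0.2417.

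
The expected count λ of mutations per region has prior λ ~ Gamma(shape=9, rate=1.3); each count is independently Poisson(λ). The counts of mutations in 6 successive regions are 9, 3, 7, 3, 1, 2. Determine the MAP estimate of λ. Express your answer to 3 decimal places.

λ̂_MAP = 4.521

Σxᵢ = 9+3+7+3+1+2 = 25, with n = 6.
Posterior ∝ λ^8e^(−1.3λ) · λ^25e^(−6λ) = λ^33e^(−7.3λ), i.e. Gamma(shape=34, rate=7.3).
The mode of a Gamma(a, b) with a ≥ 1 (shape–rate) is (a−1)/b = 33/7.3 ≈ 4.521.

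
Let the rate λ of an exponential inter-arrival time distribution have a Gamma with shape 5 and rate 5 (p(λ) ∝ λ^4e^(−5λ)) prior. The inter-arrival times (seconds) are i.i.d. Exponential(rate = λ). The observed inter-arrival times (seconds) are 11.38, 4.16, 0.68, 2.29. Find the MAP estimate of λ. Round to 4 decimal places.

The Exponential(rate=λ) likelihood is ∝ λ^n e^(−λΣtᵢ). Here n = 4 and Σtᵢ = 11.38 + 4.16 + 0.68 + 2.29 = 18.51.
Posterior ∝ λ^4e^(−5λ) · λ^4e^(−18.51λ) = λ^8e^(−23.51λ), i.e. Gamma(9, 23.51).
Mode = (a−1)/b = 8/23.51 ≈ 0.3403.

λ̂_MAP = 0.3403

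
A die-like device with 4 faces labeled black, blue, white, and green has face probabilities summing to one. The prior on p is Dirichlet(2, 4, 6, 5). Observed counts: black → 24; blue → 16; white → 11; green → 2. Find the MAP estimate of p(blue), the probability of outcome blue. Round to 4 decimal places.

The posterior is Dirichlet(αᵢ + nᵢ) = Dirichlet(26, 20, 17, 7).
For a Dirichlet(a₁,…,a_K) with all aᵢ > 1, the mode has j-th component (aⱼ − 1)/(Σaᵢ − K).
Here Σaᵢ = 70 and K = 4, so p(blue) = (20 − 1)/(70 − 4) = 19/66 ≈ 0.2879.

MAP estimate of p(blue) = 0.2879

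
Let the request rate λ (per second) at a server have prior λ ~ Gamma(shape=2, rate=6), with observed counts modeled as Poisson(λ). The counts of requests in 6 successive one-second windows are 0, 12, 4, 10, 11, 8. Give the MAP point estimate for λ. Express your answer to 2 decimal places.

λ̂_MAP = 3.83

Σxᵢ = 0+12+4+10+11+8 = 45, with n = 6.
Posterior ∝ λe^(−6λ) · λ^45e^(−6λ) = λ^46e^(−12λ), i.e. Gamma(shape=47, rate=12).
The mode of a Gamma(a, b) with a ≥ 1 (shape–rate) is (a−1)/b = 46/12 ≈ 3.83.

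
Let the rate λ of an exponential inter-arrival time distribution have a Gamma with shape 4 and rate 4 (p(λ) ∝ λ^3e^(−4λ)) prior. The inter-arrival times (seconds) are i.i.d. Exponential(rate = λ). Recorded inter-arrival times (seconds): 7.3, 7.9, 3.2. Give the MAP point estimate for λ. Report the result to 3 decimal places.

λ̂_MAP = 0.268

The Exponential(rate=λ) likelihood is ∝ λ^n e^(−λΣtᵢ). Here n = 3 and Σtᵢ = 7.3 + 7.9 + 3.2 = 18.4.
Posterior ∝ λ^3e^(−4λ) · λ^3e^(−18.4λ) = λ^6e^(−22.4λ), i.e. Gamma(7, 22.4).
Mode = (a−1)/b = 6/22.4 ≈ 0.268.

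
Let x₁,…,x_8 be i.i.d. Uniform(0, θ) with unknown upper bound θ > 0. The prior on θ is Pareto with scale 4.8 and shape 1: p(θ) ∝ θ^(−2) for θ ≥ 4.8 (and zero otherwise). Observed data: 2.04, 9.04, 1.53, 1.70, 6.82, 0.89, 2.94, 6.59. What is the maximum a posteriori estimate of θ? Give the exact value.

The Uniform(0, θ) likelihood is θ^(−n) for θ ≥ max(xᵢ), zero otherwise. Here max(xᵢ) = 9.04.
Posterior ∝ θ^(−2) · θ^(−8) = θ^(−10) on θ ≥ max(4.8, 9.04) = 9.04.
This density is strictly decreasing in θ, so the posterior mode lies at the lower boundary of the support.

θ̂_MAP = 9.04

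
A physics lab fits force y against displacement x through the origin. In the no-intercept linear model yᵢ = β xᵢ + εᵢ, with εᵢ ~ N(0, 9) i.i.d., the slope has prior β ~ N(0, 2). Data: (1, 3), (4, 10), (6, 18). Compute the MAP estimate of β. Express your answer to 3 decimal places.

log p(β | y) = −Σ(yᵢ − βxᵢ)²/(2·9) − β²/(2·2) + const.
Setting the derivative to zero: Σxᵢ(yᵢ − βxᵢ)/9 − β/2 = 0, so β = Σxᵢyᵢ / (Σxᵢ² + σ²/τ²).
Σxᵢyᵢ = 1·3 + 4·10 + 6·18 = 151; Σxᵢ² = 53; σ²/τ² = 4.5.
β̂_MAP = 151 / (53 + 4.5) = 151/57.5 ≈ 2.626.

β̂_MAP = 2.626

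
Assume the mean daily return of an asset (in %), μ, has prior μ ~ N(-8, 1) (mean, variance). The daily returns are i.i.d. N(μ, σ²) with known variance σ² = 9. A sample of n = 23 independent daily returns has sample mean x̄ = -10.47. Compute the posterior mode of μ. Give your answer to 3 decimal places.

n = 23, x̄ = -10.47.
For a Normal prior and Normal likelihood with known variance, the posterior is Normal; its mode equals its mean, the precision-weighted average.
Prior precision 1/σ₀² = 1/1 = 1; data precision n/σ² = 23/9.
μ̂ = (1·(-8) + (23/9)·(-10.47)) / (1 + 23/9) = (-10427/300)/(32/9) = -9.7753125 ≈ -9.775.

μ̂_MAP = -9.775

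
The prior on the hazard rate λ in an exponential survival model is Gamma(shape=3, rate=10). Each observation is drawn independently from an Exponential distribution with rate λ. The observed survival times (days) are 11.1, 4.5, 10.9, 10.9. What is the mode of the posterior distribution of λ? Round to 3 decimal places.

The Exponential(rate=λ) likelihood is ∝ λ^n e^(−λΣtᵢ). Here n = 4 and Σtᵢ = 11.1 + 4.5 + 10.9 + 10.9 = 37.4.
Posterior ∝ λ^2e^(−10λ) · λ^4e^(−37.4λ) = λ^6e^(−47.4λ), i.e. Gamma(7, 47.4).
Mode = (a−1)/b = 6/47.4 ≈ 0.127.

λ̂_MAP = 0.127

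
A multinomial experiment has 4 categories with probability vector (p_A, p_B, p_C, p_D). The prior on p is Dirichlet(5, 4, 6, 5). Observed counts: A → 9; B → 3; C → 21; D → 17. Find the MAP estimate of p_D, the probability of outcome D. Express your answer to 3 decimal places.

MAP estimate of p_D = 0.318

The posterior is Dirichlet(αᵢ + nᵢ) = Dirichlet(14, 7, 27, 22).
For a Dirichlet(a₁,…,a_K) with all aᵢ > 1, the mode has j-th component (aⱼ − 1)/(Σaᵢ − K).
Here Σaᵢ = 70 and K = 4, so p_D = (22 − 1)/(70 − 4) = 21/66 ≈ 0.318.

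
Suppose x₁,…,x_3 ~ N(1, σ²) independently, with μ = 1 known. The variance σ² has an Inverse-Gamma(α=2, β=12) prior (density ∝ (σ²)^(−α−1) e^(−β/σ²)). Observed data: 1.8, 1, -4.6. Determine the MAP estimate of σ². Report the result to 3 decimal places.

σ̂²_MAP = 6.222

Sum of squared deviations about the known mean: SS = (1.8−1)² + (1−1)² + (-4.6−1)² = 32.
The Normal likelihood contributes (σ²)^(−n/2) exp(−SS/(2σ²)), so the posterior is Inverse-Gamma(α + n/2, β + SS/2) = Inverse-Gamma(3.5, 28).
The mode of Inverse-Gamma(a, b) is b/(a+1) = 28/4.5 ≈ 6.222.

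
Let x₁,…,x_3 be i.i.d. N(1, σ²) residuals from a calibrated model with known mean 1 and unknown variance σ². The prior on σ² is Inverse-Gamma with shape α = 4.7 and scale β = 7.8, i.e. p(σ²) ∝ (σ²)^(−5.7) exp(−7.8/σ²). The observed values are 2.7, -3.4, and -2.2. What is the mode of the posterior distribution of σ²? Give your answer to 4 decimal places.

σ̂²_MAP = 3.3396

Sum of squared deviations about the known mean: SS = (2.7−1)² + (-3.4−1)² + (-2.2−1)² = 32.49.
The Normal likelihood contributes (σ²)^(−n/2) exp(−SS/(2σ²)), so the posterior is Inverse-Gamma(α + n/2, β + SS/2) = Inverse-Gamma(6.2, 24.045).
The mode of Inverse-Gamma(a, b) is b/(a+1) = 24.045/7.2 ≈ 3.3396.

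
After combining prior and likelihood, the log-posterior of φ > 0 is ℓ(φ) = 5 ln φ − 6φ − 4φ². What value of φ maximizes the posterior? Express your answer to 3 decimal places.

φ̂_MAP = 0.500

ℓ'(φ) = 5/φ − 6 − 8φ. Setting this to zero and multiplying by φ: 8φ² + 6φ − 5 = 0.
φ = (−6 + √(6² + 4·8·5)) / (2·8) = (−6 + √196) / 16 = (−6 + 14)/16 = 1/2.
ℓ''(φ) = −5/φ² − 8 < 0, confirming a maximum.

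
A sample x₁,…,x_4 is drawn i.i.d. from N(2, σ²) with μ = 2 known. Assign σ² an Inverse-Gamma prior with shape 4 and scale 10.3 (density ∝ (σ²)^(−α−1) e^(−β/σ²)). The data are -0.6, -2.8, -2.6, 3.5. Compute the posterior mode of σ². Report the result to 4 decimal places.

σ̂²_MAP = 5.2721

Sum of squared deviations about the known mean: SS = (-0.6−2)² + (-2.8−2)² + (-2.6−2)² + (3.5−2)² = 53.21.
The Normal likelihood contributes (σ²)^(−n/2) exp(−SS/(2σ²)), so the posterior is Inverse-Gamma(α + n/2, β + SS/2) = Inverse-Gamma(6, 36.905).
The mode of Inverse-Gamma(a, b) is b/(a+1) = 36.905/7 ≈ 5.2721.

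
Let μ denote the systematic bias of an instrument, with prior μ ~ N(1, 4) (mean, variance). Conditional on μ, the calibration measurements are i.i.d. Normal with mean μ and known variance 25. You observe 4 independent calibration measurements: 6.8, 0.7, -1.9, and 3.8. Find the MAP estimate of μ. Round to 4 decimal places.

μ̂_MAP = 1.5268

n = 4; x̄ = (6.8 + 0.7 + (-1.9) + 3.8)/4 = 9.4/4 = 2.35.
For a Normal prior and Normal likelihood with known variance, the posterior is Normal; its mode equals its mean, the precision-weighted average.
Prior precision 1/σ₀² = 1/4 = 0.25; data precision n/σ² = 4/25 = 0.16.
μ̂ = (0.25·1 + 0.16·2.35) / (0.25 + 0.16) = 0.626/0.41 = 313/205 ≈ 1.5268.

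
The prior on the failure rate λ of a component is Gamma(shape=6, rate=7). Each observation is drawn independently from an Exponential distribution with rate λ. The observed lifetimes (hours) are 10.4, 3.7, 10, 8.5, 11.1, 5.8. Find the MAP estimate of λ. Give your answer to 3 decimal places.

The Exponential(rate=λ) likelihood is ∝ λ^n e^(−λΣtᵢ). Here n = 6 and Σtᵢ = 10.4 + 3.7 + 10 + 8.5 + 11.1 + 5.8 = 49.5.
Posterior ∝ λ^5e^(−7λ) · λ^6e^(−49.5λ) = λ^11e^(−56.5λ), i.e. Gamma(12, 56.5).
Mode = (a−1)/b = 11/56.5 ≈ 0.195.

λ̂_MAP = 0.195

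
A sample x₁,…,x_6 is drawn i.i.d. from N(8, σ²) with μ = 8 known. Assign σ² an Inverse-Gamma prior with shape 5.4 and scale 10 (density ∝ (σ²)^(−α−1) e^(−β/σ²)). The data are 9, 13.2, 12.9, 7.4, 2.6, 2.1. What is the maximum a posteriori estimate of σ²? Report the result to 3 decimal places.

σ̂²_MAP = 7.254

Sum of squared deviations about the known mean: SS = (9−8)² + (13.2−8)² + (12.9−8)² + (7.4−8)² + (2.6−8)² + (2.1−8)² = 116.38.
The Normal likelihood contributes (σ²)^(−n/2) exp(−SS/(2σ²)), so the posterior is Inverse-Gamma(α + n/2, β + SS/2) = Inverse-Gamma(8.4, 68.19).
The mode of Inverse-Gamma(a, b) is b/(a+1) = 68.19/9.4 ≈ 7.254.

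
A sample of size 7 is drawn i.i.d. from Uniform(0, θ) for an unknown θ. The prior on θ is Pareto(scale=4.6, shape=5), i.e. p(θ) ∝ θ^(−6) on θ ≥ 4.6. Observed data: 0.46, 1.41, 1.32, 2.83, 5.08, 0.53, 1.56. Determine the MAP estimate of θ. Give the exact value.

The Uniform(0, θ) likelihood is θ^(−n) for θ ≥ max(xᵢ), zero otherwise. Here max(xᵢ) = 5.08.
Posterior ∝ θ^(−6) · θ^(−7) = θ^(−13) on θ ≥ max(4.6, 5.08) = 5.08.
This density is strictly decreasing in θ, so the posterior mode lies at the lower boundary of the support.

θ̂_MAP = 5.08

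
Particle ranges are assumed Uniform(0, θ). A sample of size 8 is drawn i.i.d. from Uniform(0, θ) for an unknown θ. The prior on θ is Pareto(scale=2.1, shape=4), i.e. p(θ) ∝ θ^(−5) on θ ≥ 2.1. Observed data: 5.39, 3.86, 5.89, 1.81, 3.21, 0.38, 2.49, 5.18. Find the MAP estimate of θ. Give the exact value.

θ̂_MAP = 5.89

The Uniform(0, θ) likelihood is θ^(−n) for θ ≥ max(xᵢ), zero otherwise. Here max(xᵢ) = 5.89.
Posterior ∝ θ^(−5) · θ^(−8) = θ^(−13) on θ ≥ max(2.1, 5.89) = 5.89.
This density is strictly decreasing in θ, so the posterior mode lies at the lower boundary of the support.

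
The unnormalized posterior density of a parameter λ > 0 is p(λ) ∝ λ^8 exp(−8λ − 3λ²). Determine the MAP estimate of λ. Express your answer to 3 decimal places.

ℓ'(λ) = 8/λ − 8 − 6λ. Setting this to zero and multiplying by λ: 6λ² + 8λ − 8 = 0.
λ = (−8 + √(8² + 4·6·8)) / (2·6) = (−8 + √256) / 12 = (−8 + 16)/12 = 2/3.
ℓ''(λ) = −8/λ² − 6 < 0, confirming a maximum.

λ̂_MAP = 0.667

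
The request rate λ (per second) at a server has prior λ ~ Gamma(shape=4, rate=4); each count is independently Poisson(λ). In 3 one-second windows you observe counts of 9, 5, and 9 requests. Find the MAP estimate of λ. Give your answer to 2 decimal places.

Σxᵢ = 9+5+9 = 23, with n = 3.
Posterior ∝ λ^3e^(−4λ) · λ^23e^(−3λ) = λ^26e^(−7λ), i.e. Gamma(shape=27, rate=7).
The mode of a Gamma(a, b) with a ≥ 1 (shape–rate) is (a−1)/b = 26/7 ≈ 3.71.

λ̂_MAP = 3.71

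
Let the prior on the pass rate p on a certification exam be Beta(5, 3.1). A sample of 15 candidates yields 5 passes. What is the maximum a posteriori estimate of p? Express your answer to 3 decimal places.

p̂_MAP = 0.427

Prior: Beta(5, 3.1).
Data: 5 successes in 15 trials. The binomial likelihood contributes p^5(1−p)^10, so the posterior is Beta(5+5, 3.1+10) = Beta(10, 13.1).
For Beta(a, b) with a, b > 1 the mode is (a−1)/(a+b−2) = 9/21.1 ≈ 0.427.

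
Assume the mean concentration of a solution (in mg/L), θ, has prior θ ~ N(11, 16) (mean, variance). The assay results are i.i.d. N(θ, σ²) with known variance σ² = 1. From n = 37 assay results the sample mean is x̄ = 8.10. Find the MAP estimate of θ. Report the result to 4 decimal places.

θ̂_MAP = 8.1049

n = 37, x̄ = 8.10.
For a Normal prior and Normal likelihood with known variance, the posterior is Normal; its mode equals its mean, the precision-weighted average.
Prior precision 1/σ₀² = 1/16 = 0.0625; data precision n/σ² = 37/1 = 37.
θ̂ = (0.0625·11 + 37·8.1) / (0.0625 + 37) = 300.3875/37.0625 = 24031/2965 ≈ 8.1049.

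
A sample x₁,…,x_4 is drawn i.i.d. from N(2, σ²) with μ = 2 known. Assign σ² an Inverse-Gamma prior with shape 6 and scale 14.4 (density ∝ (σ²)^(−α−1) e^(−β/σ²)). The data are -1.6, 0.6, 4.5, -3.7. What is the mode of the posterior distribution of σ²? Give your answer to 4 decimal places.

Sum of squared deviations about the known mean: SS = (-1.6−2)² + (0.6−2)² + (4.5−2)² + (-3.7−2)² = 53.66.
The Normal likelihood contributes (σ²)^(−n/2) exp(−SS/(2σ²)), so the posterior is Inverse-Gamma(α + n/2, β + SS/2) = Inverse-Gamma(8, 41.23).
The mode of Inverse-Gamma(a, b) is b/(a+1) = 41.23/9 ≈ 4.5811.

σ̂²_MAP = 4.5811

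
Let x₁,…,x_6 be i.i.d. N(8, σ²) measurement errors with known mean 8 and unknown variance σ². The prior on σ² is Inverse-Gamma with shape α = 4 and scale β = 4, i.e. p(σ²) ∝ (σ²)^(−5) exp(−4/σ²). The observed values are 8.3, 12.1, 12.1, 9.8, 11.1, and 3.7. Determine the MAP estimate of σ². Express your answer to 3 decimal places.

Sum of squared deviations about the known mean: SS = (8.3−8)² + (12.1−8)² + (12.1−8)² + (9.8−8)² + (11.1−8)² + (3.7−8)² = 65.05.
The Normal likelihood contributes (σ²)^(−n/2) exp(−SS/(2σ²)), so the posterior is Inverse-Gamma(α + n/2, β + SS/2) = Inverse-Gamma(7, 36.525).
The mode of Inverse-Gamma(a, b) is b/(a+1) = 36.525/8 ≈ 4.566.

σ̂²_MAP = 4.566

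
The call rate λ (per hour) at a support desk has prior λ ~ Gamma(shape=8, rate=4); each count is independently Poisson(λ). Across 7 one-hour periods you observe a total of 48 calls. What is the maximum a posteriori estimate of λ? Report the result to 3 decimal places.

Σxᵢ = 48, n = 7.
Posterior ∝ λ^7e^(−4λ) · λ^48e^(−7λ) = λ^55e^(−11λ), i.e. Gamma(shape=56, rate=11).
The mode of a Gamma(a, b) with a ≥ 1 (shape–rate) is (a−1)/b = 55/11 ≈ 5.000.

λ̂_MAP = 5.000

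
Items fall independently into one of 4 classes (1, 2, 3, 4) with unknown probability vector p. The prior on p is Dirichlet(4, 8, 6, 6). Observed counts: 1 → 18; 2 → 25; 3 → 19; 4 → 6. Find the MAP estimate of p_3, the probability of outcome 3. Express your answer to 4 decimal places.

The posterior is Dirichlet(αᵢ + nᵢ) = Dirichlet(22, 33, 25, 12).
For a Dirichlet(a₁,…,a_K) with all aᵢ > 1, the mode has j-th component (aⱼ − 1)/(Σaᵢ − K).
Here Σaᵢ = 92 and K = 4, so p_3 = (25 − 1)/(92 − 4) = 24/88 ≈ 0.2727.

MAP estimate: 0.2727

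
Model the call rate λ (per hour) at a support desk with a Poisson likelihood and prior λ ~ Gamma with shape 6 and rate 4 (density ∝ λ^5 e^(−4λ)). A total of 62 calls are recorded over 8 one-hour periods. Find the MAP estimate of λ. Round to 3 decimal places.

Σxᵢ = 62, n = 8.
Posterior ∝ λ^5e^(−4λ) · λ^62e^(−8λ) = λ^67e^(−12λ), i.e. Gamma(shape=68, rate=12).
The mode of a Gamma(a, b) with a ≥ 1 (shape–rate) is (a−1)/b = 67/12 ≈ 5.583.

λ̂_MAP = 5.583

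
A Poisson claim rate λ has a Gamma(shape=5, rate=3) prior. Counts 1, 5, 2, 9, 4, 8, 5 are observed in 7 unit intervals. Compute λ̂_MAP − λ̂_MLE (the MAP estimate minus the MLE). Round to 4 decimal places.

MAP − MLE = -1.0571

Σxᵢ = 34. Posterior is Gamma(39, 10); MAP = (39−1)/10 = 38/10 ≈ 3.80000.
MLE = x̄ = 34/7 ≈ 4.85714.
Difference = 38/10 − 34/7 = -37/35 ≈ -1.0571.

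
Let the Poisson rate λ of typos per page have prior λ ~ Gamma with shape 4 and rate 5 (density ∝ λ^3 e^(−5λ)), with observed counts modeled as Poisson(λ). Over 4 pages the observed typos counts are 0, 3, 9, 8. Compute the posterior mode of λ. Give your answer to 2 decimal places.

λ̂_MAP = 2.56

Σxᵢ = 0+3+9+8 = 20, with n = 4.
Posterior ∝ λ^3e^(−5λ) · λ^20e^(−4λ) = λ^23e^(−9λ), i.e. Gamma(shape=24, rate=9).
The mode of a Gamma(a, b) with a ≥ 1 (shape–rate) is (a−1)/b = 23/9 ≈ 2.56.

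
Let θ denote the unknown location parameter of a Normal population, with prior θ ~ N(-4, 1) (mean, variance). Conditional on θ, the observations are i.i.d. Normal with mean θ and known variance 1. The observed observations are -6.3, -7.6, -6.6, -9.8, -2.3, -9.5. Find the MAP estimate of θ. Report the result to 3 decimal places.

θ̂_MAP = -6.586

n = 6; x̄ = ((-6.3) + (-7.6) + (-6.6) + (-9.8) + (-2.3) + (-9.5))/6 = -42.1/6 = -421/60 ≈ -7.0167.
For a Normal prior and Normal likelihood with known variance, the posterior is Normal; its mode equals its mean, the precision-weighted average.
Prior precision 1/σ₀² = 1/1 = 1; data precision n/σ² = 6/1 = 6.
θ̂ = (1·(-4) + 6·(-421/60)) / (1 + 6) = (-46.1)/7 = -461/70 ≈ -6.586.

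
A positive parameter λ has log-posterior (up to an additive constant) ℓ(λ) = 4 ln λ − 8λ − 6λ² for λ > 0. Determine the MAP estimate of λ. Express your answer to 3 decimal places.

λ̂_MAP = 0.333

ℓ'(λ) = 4/λ − 8 − 12λ. Setting this to zero and multiplying by λ: 12λ² + 8λ − 4 = 0.
λ = (−8 + √(8² + 4·12·4)) / (2·12) = (−8 + √256) / 24 = (−8 + 16)/24 = 1/3.
ℓ''(λ) = −4/λ² − 12 < 0, confirming a maximum.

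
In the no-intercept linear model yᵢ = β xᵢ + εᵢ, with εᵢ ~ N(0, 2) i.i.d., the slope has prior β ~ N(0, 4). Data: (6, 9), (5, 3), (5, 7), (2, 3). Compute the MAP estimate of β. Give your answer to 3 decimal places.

β̂_MAP = 1.215

log p(β | y) = −Σ(yᵢ − βxᵢ)²/(2·2) − β²/(2·4) + const.
Setting the derivative to zero: Σxᵢ(yᵢ − βxᵢ)/2 − β/4 = 0, so β = Σxᵢyᵢ / (Σxᵢ² + σ²/τ²).
Σxᵢyᵢ = 6·9 + 5·3 + 5·7 + 2·3 = 110; Σxᵢ² = 90; σ²/τ² = 0.5.
β̂_MAP = 110 / (90 + 0.5) = 110/90.5 ≈ 1.215.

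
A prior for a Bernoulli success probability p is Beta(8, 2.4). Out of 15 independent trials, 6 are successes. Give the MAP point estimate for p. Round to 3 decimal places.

p̂_MAP = 0.556

Prior: Beta(8, 2.4).
Data: 6 successes in 15 trials. The binomial likelihood contributes p^6(1−p)^9, so the posterior is Beta(8+6, 2.4+9) = Beta(14, 11.4).
For Beta(a, b) with a, b > 1 the mode is (a−1)/(a+b−2) = 13/23.4 ≈ 0.556.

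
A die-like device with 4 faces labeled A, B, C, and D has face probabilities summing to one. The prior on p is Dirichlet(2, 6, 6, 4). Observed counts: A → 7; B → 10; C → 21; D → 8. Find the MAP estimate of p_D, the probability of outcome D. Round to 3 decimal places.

MAP estimate of p_D = 0.183

The posterior is Dirichlet(αᵢ + nᵢ) = Dirichlet(9, 16, 27, 12).
For a Dirichlet(a₁,…,a_K) with all aᵢ > 1, the mode has j-th component (aⱼ − 1)/(Σaᵢ − K).
Here Σaᵢ = 64 and K = 4, so p_D = (12 − 1)/(64 − 4) = 11/60 ≈ 0.183.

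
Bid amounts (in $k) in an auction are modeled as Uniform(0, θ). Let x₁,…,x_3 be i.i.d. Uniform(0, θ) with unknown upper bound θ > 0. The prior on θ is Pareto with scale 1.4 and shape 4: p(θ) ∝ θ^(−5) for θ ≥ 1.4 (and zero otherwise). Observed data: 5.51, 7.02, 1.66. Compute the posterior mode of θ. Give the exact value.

The Uniform(0, θ) likelihood is θ^(−n) for θ ≥ max(xᵢ), zero otherwise. Here max(xᵢ) = 7.02.
Posterior ∝ θ^(−5) · θ^(−3) = θ^(−8) on θ ≥ max(1.4, 7.02) = 7.02.
This density is strictly decreasing in θ, so the posterior mode lies at the lower boundary of the support.

θ̂_MAP = 7.02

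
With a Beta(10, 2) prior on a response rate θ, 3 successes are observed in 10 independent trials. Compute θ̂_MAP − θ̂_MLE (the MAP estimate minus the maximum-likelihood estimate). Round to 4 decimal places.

Posterior is Beta(13, 9); MAP = (13−1)/(22−2) = 12/20 ≈ 0.60000.
MLE ignores the prior: θ̂_MLE = k/n = 3/10 ≈ 0.30000.
Difference = 12/20 − 3/10 = 3/10 ≈ 0.3000.

MAP − MLE = 0.3000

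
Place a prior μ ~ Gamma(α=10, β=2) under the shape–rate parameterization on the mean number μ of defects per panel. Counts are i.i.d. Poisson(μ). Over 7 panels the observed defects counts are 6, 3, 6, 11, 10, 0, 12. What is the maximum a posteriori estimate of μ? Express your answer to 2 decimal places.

μ̂_MAP = 6.33

Σxᵢ = 6+3+6+11+10+0+12 = 48, with n = 7.
Posterior ∝ μ^9e^(−2μ) · μ^48e^(−7μ) = μ^57e^(−9μ), i.e. Gamma(shape=58, rate=9).
The mode of a Gamma(a, b) with a ≥ 1 (shape–rate) is (a−1)/b = 57/9 ≈ 6.33.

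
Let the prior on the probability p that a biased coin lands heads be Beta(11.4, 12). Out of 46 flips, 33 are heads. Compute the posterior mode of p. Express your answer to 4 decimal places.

Prior: Beta(11.4, 12).
Data: 33 successes in 46 trials. The binomial likelihood contributes p^33(1−p)^13, so the posterior is Beta(11.4+33, 12+13) = Beta(44.4, 25).
For Beta(a, b) with a, b > 1 the mode is (a−1)/(a+b−2) = 43.4/67.4 ≈ 0.6439.

p̂_MAP = 0.6439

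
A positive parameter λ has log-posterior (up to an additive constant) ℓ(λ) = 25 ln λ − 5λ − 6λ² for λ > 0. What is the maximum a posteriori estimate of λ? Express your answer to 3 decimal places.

λ̂_MAP = 1.250

ℓ'(λ) = 25/λ − 5 − 12λ. Setting this to zero and multiplying by λ: 12λ² + 5λ − 25 = 0.
λ = (−5 + √(5² + 4·12·25)) / (2·12) = (−5 + √1225) / 24 = (−5 + 35)/24 = 5/4.
ℓ''(λ) = −25/λ² − 12 < 0, confirming a maximum.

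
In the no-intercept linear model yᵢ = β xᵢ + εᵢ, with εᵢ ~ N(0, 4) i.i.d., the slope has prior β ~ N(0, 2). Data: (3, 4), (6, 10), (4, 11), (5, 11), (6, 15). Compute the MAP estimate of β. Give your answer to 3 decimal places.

β̂_MAP = 2.105

log p(β | y) = −Σ(yᵢ − βxᵢ)²/(2·4) − β²/(2·2) + const.
Setting the derivative to zero: Σxᵢ(yᵢ − βxᵢ)/4 − β/2 = 0, so β = Σxᵢyᵢ / (Σxᵢ² + σ²/τ²).
Σxᵢyᵢ = 3·4 + 6·10 + 4·11 + 5·11 + 6·15 = 261; Σxᵢ² = 122; σ²/τ² = 2.
β̂_MAP = 261 / (122 + 2) = 261/124 ≈ 2.105.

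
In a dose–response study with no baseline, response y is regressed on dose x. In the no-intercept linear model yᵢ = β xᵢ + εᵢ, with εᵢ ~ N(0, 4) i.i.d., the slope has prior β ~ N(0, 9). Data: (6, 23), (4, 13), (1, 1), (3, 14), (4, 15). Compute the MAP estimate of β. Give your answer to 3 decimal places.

β̂_MAP = 3.735

log p(β | y) = −Σ(yᵢ − βxᵢ)²/(2·4) − β²/(2·9) + const.
Setting the derivative to zero: Σxᵢ(yᵢ − βxᵢ)/4 − β/9 = 0, so β = Σxᵢyᵢ / (Σxᵢ² + σ²/τ²).
Σxᵢyᵢ = 6·23 + 4·13 + 1·1 + 3·14 + 4·15 = 293; Σxᵢ² = 78; σ²/τ² = 4/9.
β̂_MAP = 293 / (78 + 4/9) = 293/(706/9) = 2637/706 ≈ 3.735.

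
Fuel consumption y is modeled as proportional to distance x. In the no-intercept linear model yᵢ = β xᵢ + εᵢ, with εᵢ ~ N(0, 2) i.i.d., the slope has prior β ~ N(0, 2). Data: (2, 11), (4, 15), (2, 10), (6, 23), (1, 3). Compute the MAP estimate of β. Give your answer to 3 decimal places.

β̂_MAP = 3.919

log p(β | y) = −Σ(yᵢ − βxᵢ)²/(2·2) − β²/(2·2) + const.
Setting the derivative to zero: Σxᵢ(yᵢ − βxᵢ)/2 − β/2 = 0, so β = Σxᵢyᵢ / (Σxᵢ² + σ²/τ²).
Σxᵢyᵢ = 2·11 + 4·15 + 2·10 + 6·23 + 1·3 = 243; Σxᵢ² = 61; σ²/τ² = 1.
β̂_MAP = 243 / (61 + 1) = 243/62 ≈ 3.919.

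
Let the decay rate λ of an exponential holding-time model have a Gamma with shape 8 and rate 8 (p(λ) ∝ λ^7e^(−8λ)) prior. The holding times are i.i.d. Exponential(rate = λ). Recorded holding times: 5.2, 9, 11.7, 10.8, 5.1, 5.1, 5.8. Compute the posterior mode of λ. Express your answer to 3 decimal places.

The Exponential(rate=λ) likelihood is ∝ λ^n e^(−λΣtᵢ). Here n = 7 and Σtᵢ = 5.2 + 9 + 11.7 + 10.8 + 5.1 + 5.1 + 5.8 = 52.7.
Posterior ∝ λ^7e^(−8λ) · λ^7e^(−52.7λ) = λ^14e^(−60.7λ), i.e. Gamma(15, 60.7).
Mode = (a−1)/b = 14/60.7 ≈ 0.231.

λ̂_MAP = 0.231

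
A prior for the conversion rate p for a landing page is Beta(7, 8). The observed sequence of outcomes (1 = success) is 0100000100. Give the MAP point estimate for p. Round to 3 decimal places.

Prior: Beta(7, 8).
Data: 2 successes in 10 trials (from the sequence). The binomial likelihood contributes p^2(1−p)^8, so the posterior is Beta(7+2, 8+8) = Beta(9, 16).
For Beta(a, b) with a, b > 1 the mode is (a−1)/(a+b−2) = 8/23 ≈ 0.348.

p̂_MAP = 0.348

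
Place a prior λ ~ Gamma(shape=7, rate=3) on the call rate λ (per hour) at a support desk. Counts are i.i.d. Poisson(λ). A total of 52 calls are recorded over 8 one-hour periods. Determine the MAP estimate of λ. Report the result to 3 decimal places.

λ̂_MAP = 5.273

Σxᵢ = 52, n = 8.
Posterior ∝ λ^6e^(−3λ) · λ^52e^(−8λ) = λ^58e^(−11λ), i.e. Gamma(shape=59, rate=11).
The mode of a Gamma(a, b) with a ≥ 1 (shape–rate) is (a−1)/b = 58/11 ≈ 5.273.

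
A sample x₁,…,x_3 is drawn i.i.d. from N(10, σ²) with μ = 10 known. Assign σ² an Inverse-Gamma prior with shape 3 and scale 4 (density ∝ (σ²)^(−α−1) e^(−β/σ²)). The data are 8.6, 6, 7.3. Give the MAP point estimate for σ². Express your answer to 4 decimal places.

Sum of squared deviations about the known mean: SS = (8.6−10)² + (6−10)² + (7.3−10)² = 25.25.
The Normal likelihood contributes (σ²)^(−n/2) exp(−SS/(2σ²)), so the posterior is Inverse-Gamma(α + n/2, β + SS/2) = Inverse-Gamma(4.5, 16.625).
The mode of Inverse-Gamma(a, b) is b/(a+1) = 16.625/5.5 ≈ 3.0227.

σ̂²_MAP = 3.0227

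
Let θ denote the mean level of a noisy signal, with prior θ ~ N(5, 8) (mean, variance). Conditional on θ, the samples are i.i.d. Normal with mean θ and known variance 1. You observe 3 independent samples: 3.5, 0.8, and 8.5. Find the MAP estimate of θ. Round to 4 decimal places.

n = 3; x̄ = (3.5 + 0.8 + 8.5)/3 = 12.8/3 = 64/15 ≈ 4.2667.
For a Normal prior and Normal likelihood with known variance, the posterior is Normal; its mode equals its mean, the precision-weighted average.
Prior precision 1/σ₀² = 1/8 = 0.125; data precision n/σ² = 3/1 = 3.
θ̂ = (0.125·5 + 3·(64/15)) / (0.125 + 3) = 13.425/3.125 = 4.2960.

θ̂_MAP = 4.2960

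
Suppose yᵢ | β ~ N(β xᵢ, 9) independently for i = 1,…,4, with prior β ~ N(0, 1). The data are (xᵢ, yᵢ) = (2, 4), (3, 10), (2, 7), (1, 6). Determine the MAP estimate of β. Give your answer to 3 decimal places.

log p(β | y) = −Σ(yᵢ − βxᵢ)²/(2·9) − β²/(2·1) + const.
Setting the derivative to zero: Σxᵢ(yᵢ − βxᵢ)/9 − β/1 = 0, so β = Σxᵢyᵢ / (Σxᵢ² + σ²/τ²).
Σxᵢyᵢ = 2·4 + 3·10 + 2·7 + 1·6 = 58; Σxᵢ² = 18; σ²/τ² = 9.
β̂_MAP = 58 / (18 + 9) = 58/27 ≈ 2.148.

β̂_MAP = 2.148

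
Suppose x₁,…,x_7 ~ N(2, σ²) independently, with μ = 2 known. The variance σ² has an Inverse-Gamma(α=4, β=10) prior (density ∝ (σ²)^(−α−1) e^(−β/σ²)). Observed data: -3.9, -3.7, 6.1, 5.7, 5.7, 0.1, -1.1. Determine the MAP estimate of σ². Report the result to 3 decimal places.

Sum of squared deviations about the known mean: SS = (-3.9−2)² + (-3.7−2)² + (6.1−2)² + (5.7−2)² + (5.7−2)² + (0.1−2)² + (-1.1−2)² = 124.71.
The Normal likelihood contributes (σ²)^(−n/2) exp(−SS/(2σ²)), so the posterior is Inverse-Gamma(α + n/2, β + SS/2) = Inverse-Gamma(7.5, 72.355).
The mode of Inverse-Gamma(a, b) is b/(a+1) = 72.355/8.5 ≈ 8.512.

σ̂²_MAP = 8.512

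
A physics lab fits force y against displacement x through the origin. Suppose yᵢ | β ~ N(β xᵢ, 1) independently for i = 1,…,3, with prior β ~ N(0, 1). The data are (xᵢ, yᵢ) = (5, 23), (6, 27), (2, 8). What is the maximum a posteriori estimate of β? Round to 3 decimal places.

β̂_MAP = 4.439

log p(β | y) = −Σ(yᵢ − βxᵢ)²/(2·1) − β²/(2·1) + const.
Setting the derivative to zero: Σxᵢ(yᵢ − βxᵢ)/1 − β/1 = 0, so β = Σxᵢyᵢ / (Σxᵢ² + σ²/τ²).
Σxᵢyᵢ = 5·23 + 6·27 + 2·8 = 293; Σxᵢ² = 65; σ²/τ² = 1.
β̂_MAP = 293 / (65 + 1) = 293/66 ≈ 4.439.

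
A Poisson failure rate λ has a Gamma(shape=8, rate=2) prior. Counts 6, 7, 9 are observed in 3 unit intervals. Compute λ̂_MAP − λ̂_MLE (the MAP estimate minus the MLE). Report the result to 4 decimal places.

Σxᵢ = 22. Posterior is Gamma(30, 5); MAP = (30−1)/5 = 29/5 ≈ 5.80000.
MLE = x̄ = 22/3 ≈ 7.33333.
Difference = 29/5 − 22/3 = -23/15 ≈ -1.5333.

MAP − MLE = -1.5333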